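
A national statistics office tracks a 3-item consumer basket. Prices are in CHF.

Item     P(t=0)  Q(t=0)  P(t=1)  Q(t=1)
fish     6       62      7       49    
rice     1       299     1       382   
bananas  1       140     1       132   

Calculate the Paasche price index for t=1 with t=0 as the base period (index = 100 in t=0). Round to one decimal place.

106.1

Paasche price index uses current-period quantities as weights.
ΣP(t=1)·Q(t=1) = 7×49 + 1×382 + 1×132 = 343 + 382 + 132 = 857
ΣP(t=0)·Q(t=1) = 6×49 + 1×382 + 1×132 = 294 + 382 + 132 = 808
Index = 857 / 808 × 100 = 106.0644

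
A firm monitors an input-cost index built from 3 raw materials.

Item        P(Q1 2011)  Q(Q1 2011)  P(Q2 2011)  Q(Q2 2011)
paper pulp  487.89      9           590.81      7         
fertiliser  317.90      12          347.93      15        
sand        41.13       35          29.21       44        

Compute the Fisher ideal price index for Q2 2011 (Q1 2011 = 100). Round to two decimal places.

Laspeyres component (base-period weights):
ΣP(Q2 2011)Q(Q1 2011) = 590.81×9 + 347.93×12 + 29.21×35 = 5317.29 + 4175.16 + 1022.35 = 10514.8
ΣP(Q1 2011)Q(Q1 2011) = 487.89×9 + 317.90×12 + 41.13×35 = 4391.01 + 3814.8 + 1439.55 = 9645.36
L = 10514.8 / 9645.36 × 100 = 109.0141
Paasche component (current-period weights):
ΣP(Q2 2011)Q(Q2 2011) = 590.81×7 + 347.93×15 + 29.21×44 = 4135.67 + 5218.95 + 1285.24 = 10639.86
ΣP(Q1 2011)Q(Q2 2011) = 487.89×7 + 317.90×15 + 41.13×44 = 3415.23 + 4768.5 + 1809.72 = 9993.45
P = 10639.86 / 9993.45 × 100 = 106.4683
Fisher = √(L × P) = √(109.0141 × 106.4683) = 107.7337

107.73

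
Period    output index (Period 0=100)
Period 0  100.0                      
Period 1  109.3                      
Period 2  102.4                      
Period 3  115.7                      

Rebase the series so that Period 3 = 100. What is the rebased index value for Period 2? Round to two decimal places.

Rebased(Period 2) = 102.4 / 115.7 × 100 = 88.5048

88.50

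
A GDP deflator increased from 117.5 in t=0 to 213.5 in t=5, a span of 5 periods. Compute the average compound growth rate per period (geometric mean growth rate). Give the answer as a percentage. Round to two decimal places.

Growth factor = (213.5/117.5)^(1/5) = (1.817021)^(1/5) = 1.126865
Growth rate = 1.126865 − 1 = 0.126865 = 12.6865%

12.69%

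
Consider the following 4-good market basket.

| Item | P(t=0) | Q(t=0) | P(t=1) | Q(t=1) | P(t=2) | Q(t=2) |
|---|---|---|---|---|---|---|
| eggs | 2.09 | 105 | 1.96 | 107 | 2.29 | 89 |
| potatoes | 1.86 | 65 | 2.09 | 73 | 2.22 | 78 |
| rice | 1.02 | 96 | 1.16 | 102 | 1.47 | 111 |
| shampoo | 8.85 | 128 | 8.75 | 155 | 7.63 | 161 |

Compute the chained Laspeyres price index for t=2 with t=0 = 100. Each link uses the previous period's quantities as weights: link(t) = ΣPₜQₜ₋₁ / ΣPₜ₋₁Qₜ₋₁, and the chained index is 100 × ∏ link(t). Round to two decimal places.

Link t=0→t=1:
ΣP(t=1)Q(t=0) = 1.96×105 + 2.09×65 + 1.16×96 + 8.75×128 = 205.8 + 135.85 + 111.36 + 1120 = 1573.01
ΣP(t=0)Q(t=0) = 2.09×105 + 1.86×65 + 1.02×96 + 8.85×128 = 219.45 + 120.9 + 97.92 + 1132.8 = 1571.07
link = 1573.01/1571.07 = 1.001235
Link t=1→t=2:
ΣP(t=2)Q(t=1) = 2.29×107 + 2.22×73 + 1.47×102 + 7.63×155 = 245.03 + 162.06 + 149.94 + 1182.65 = 1739.68
ΣP(t=1)Q(t=1) = 1.96×107 + 2.09×73 + 1.16×102 + 8.75×155 = 209.72 + 152.57 + 118.32 + 1356.25 = 1836.86
link = 1739.68/1836.86 = 0.947094
Chained index = 100 × 1.001235 × 0.947094 = 94.8264

94.83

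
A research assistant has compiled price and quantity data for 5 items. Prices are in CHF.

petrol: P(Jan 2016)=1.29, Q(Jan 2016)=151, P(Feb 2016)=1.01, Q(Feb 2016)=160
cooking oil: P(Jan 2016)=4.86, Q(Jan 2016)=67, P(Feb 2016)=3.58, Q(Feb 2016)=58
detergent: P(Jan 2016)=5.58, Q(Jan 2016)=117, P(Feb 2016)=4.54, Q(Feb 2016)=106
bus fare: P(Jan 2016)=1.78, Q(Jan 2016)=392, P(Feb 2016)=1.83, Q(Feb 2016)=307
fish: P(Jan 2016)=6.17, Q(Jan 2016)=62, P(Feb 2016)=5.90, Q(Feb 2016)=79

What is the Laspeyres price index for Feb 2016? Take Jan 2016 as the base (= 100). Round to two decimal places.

89.05

Laspeyres price index uses base-period quantities as weights.
ΣP(Feb 2016)·Q(Jan 2016) = 1.01×151 + 3.58×67 + 4.54×117 + 1.83×392 + 5.90×62 = 152.51 + 239.86 + 531.18 + 717.36 + 365.8 = 2006.71
ΣP(Jan 2016)·Q(Jan 2016) = 1.29×151 + 4.86×67 + 5.58×117 + 1.78×392 + 6.17×62 = 194.79 + 325.62 + 652.86 + 697.76 + 382.54 = 2253.57
Index = 2006.71 / 2253.57 × 100 = 89.0458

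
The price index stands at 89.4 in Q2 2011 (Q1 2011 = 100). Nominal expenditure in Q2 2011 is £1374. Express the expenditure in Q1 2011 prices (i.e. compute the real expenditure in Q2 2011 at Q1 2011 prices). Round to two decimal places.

Real = Nominal ÷ (Index/100) = 1374 ÷ (89.4/100)
     = 1374 ÷ 0.894 = 1536.9128

1536.91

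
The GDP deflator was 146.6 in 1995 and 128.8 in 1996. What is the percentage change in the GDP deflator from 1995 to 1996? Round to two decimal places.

-12.14%

Change = (128.8 − 146.6) / 146.6 × 100
       = -17.8 / 146.6 × 100 = -12.1419%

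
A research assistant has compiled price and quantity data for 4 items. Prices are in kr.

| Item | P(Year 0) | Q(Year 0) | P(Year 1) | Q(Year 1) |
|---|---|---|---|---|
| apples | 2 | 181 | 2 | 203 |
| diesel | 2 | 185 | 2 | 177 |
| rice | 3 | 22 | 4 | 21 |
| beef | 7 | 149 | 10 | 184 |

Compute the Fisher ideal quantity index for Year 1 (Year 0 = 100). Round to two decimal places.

115.43

Laspeyres component (base-period weights):
ΣP(Year 0)Q(Year 1) = 2×203 + 2×177 + 3×21 + 7×184 = 406 + 354 + 63 + 1288 = 2111
ΣP(Year 0)Q(Year 0) = 2×181 + 2×185 + 3×22 + 7×149 = 362 + 370 + 66 + 1043 = 1841
L = 2111 / 1841 × 100 = 114.6659
Paasche component (current-period weights):
ΣP(Year 1)Q(Year 1) = 2×203 + 2×177 + 4×21 + 10×184 = 406 + 354 + 84 + 1840 = 2684
ΣP(Year 1)Q(Year 0) = 2×181 + 2×185 + 4×22 + 10×149 = 362 + 370 + 88 + 1490 = 2310
P = 2684 / 2310 × 100 = 116.1905
Fisher = √(L × P) = √(114.6659 × 116.1905) = 115.4257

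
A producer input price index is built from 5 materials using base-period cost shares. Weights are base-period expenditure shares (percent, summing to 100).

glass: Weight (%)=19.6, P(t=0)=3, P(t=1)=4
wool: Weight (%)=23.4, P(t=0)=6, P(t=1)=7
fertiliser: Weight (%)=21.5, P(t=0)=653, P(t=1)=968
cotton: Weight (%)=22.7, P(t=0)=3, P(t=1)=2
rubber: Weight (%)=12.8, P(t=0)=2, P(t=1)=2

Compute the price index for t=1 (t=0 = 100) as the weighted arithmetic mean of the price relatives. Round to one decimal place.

glass: 19.6 × (4/3) = 19.6 × 1.333333 = 26.1333
wool: 23.4 × (7/6) = 23.4 × 1.166667 = 27.3000
fertiliser: 21.5 × (968/653) = 21.5 × 1.482389 = 31.8714
cotton: 22.7 × (2/3) = 22.7 × 0.666667 = 15.1333
rubber: 12.8 × (2/2) = 12.8 × 1.000000 = 12.8000
Index = Σ wᵢ·(p₁ᵢ/p₀ᵢ) = 26.1333 + 27.3000 + 31.8714 + 15.1333 + 12.8000 = 113.2380

113.2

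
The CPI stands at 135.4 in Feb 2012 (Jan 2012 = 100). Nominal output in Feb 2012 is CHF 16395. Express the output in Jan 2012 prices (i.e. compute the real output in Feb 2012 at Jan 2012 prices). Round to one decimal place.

12108.6

Real = Nominal ÷ (Index/100) = 16395 ÷ (135.4/100)
     = 16395 ÷ 1.354 = 12108.5672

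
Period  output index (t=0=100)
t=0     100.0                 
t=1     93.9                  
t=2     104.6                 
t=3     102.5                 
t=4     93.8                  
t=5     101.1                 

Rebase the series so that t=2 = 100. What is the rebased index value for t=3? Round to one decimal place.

98.0

Rebased(t=3) = 102.5 / 104.6 × 100 = 97.9924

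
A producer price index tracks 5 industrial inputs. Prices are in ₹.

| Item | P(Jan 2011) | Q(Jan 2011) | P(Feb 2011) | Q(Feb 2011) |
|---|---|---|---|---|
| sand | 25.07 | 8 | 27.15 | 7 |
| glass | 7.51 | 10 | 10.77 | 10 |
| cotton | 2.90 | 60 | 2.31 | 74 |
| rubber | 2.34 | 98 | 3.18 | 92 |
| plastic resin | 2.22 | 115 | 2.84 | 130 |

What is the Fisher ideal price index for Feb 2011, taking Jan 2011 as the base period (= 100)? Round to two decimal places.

Laspeyres component (base-period weights):
ΣP(Feb 2011)Q(Jan 2011) = 27.15×8 + 10.77×10 + 2.31×60 + 3.18×98 + 2.84×115 = 217.2 + 107.7 + 138.6 + 311.64 + 326.6 = 1101.74
ΣP(Jan 2011)Q(Jan 2011) = 25.07×8 + 7.51×10 + 2.90×60 + 2.34×98 + 2.22×115 = 200.56 + 75.1 + 174 + 229.32 + 255.3 = 934.28
L = 1101.74 / 934.28 × 100 = 117.9240
Paasche component (current-period weights):
ΣP(Feb 2011)Q(Feb 2011) = 27.15×7 + 10.77×10 + 2.31×74 + 3.18×92 + 2.84×130 = 190.05 + 107.7 + 170.94 + 292.56 + 369.2 = 1130.45
ΣP(Jan 2011)Q(Feb 2011) = 25.07×7 + 7.51×10 + 2.90×74 + 2.34×92 + 2.22×130 = 175.49 + 75.1 + 214.6 + 215.28 + 288.6 = 969.07
P = 1130.45 / 969.07 × 100 = 116.6531
Fisher = √(L × P) = √(117.9240 × 116.6531) = 117.2868

117.29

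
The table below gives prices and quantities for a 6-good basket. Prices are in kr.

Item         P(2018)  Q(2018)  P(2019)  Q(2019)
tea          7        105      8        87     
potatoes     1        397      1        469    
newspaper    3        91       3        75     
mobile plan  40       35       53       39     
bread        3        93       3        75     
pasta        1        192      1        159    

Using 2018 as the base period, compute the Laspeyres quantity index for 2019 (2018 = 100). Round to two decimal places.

Laspeyres quantity index uses base-period prices as weights.
ΣP(2018)·Q(2019) = 7×87 + 1×469 + 3×75 + 40×39 + 3×75 + 1×159 = 609 + 469 + 225 + 1560 + 225 + 159 = 3247
ΣP(2018)·Q(2018) = 7×105 + 1×397 + 3×91 + 40×35 + 3×93 + 1×192 = 735 + 397 + 273 + 1400 + 279 + 192 = 3276
Index = 3247 / 3276 × 100 = 99.1148

99.11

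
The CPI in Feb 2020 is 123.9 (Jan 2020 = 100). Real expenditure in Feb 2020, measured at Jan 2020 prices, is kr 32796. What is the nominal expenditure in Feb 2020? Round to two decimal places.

40634.24

Nominal = Real × (Index/100) = 32796 × (123.9/100)
        = 32796 × 1.239 = 40634.2440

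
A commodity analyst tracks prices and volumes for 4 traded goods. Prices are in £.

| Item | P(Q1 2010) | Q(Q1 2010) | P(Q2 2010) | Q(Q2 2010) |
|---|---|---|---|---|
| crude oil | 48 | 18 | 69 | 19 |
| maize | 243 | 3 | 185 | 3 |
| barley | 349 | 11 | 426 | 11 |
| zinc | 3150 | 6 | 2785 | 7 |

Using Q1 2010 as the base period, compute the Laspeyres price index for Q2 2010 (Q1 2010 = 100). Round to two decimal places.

95.32

Laspeyres price index uses base-period quantities as weights.
ΣP(Q2 2010)·Q(Q1 2010) = 69×18 + 185×3 + 426×11 + 2785×6 = 1242 + 555 + 4686 + 16710 = 23193
ΣP(Q1 2010)·Q(Q1 2010) = 48×18 + 243×3 + 349×11 + 3150×6 = 864 + 729 + 3839 + 18900 = 24332
Index = 23193 / 24332 × 100 = 95.3189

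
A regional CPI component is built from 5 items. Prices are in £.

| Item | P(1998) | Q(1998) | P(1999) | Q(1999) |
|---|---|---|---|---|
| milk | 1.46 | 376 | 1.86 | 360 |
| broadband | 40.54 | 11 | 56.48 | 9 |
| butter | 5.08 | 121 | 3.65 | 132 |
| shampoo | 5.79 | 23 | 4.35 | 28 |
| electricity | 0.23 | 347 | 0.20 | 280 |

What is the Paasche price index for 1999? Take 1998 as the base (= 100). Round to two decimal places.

102.80

Paasche price index uses current-period quantities as weights.
ΣP(1999)·Q(1999) = 1.86×360 + 56.48×9 + 3.65×132 + 4.35×28 + 0.20×280 = 669.6 + 508.32 + 481.8 + 121.8 + 56 = 1837.52
ΣP(1998)·Q(1999) = 1.46×360 + 40.54×9 + 5.08×132 + 5.79×28 + 0.23×280 = 525.6 + 364.86 + 670.56 + 162.12 + 64.4 = 1787.54
Index = 1837.52 / 1787.54 × 100 = 102.7960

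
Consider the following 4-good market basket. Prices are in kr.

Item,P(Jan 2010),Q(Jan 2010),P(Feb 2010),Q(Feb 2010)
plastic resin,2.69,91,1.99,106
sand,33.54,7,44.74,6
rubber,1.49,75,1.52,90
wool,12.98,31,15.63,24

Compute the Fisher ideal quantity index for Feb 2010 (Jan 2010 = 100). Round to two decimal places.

Laspeyres component (base-period weights):
ΣP(Jan 2010)Q(Feb 2010) = 2.69×106 + 33.54×6 + 1.49×90 + 12.98×24 = 285.14 + 201.24 + 134.1 + 311.52 = 932
ΣP(Jan 2010)Q(Jan 2010) = 2.69×91 + 33.54×7 + 1.49×75 + 12.98×31 = 244.79 + 234.78 + 111.75 + 402.38 = 993.7
L = 932 / 993.7 × 100 = 93.7909
Paasche component (current-period weights):
ΣP(Feb 2010)Q(Feb 2010) = 1.99×106 + 44.74×6 + 1.52×90 + 15.63×24 = 210.94 + 268.44 + 136.8 + 375.12 = 991.3
ΣP(Feb 2010)Q(Jan 2010) = 1.99×91 + 44.74×7 + 1.52×75 + 15.63×31 = 181.09 + 313.18 + 114 + 484.53 = 1092.8
P = 991.3 / 1092.8 × 100 = 90.7119
Fisher = √(L × P) = √(93.7909 × 90.7119) = 92.2386

92.24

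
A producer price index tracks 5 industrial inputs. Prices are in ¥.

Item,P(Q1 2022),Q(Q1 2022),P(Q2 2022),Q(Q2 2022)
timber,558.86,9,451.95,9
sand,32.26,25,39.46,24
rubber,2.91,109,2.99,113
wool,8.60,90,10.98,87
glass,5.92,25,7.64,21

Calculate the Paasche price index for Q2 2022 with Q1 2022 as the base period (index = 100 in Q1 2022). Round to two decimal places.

92.33

Paasche price index uses current-period quantities as weights.
ΣP(Q2 2022)·Q(Q2 2022) = 451.95×9 + 39.46×24 + 2.99×113 + 10.98×87 + 7.64×21 = 4067.55 + 947.04 + 337.87 + 955.26 + 160.44 = 6468.16
ΣP(Q1 2022)·Q(Q2 2022) = 558.86×9 + 32.26×24 + 2.91×113 + 8.60×87 + 5.92×21 = 5029.74 + 774.24 + 328.83 + 748.2 + 124.32 = 7005.33
Index = 6468.16 / 7005.33 × 100 = 92.3320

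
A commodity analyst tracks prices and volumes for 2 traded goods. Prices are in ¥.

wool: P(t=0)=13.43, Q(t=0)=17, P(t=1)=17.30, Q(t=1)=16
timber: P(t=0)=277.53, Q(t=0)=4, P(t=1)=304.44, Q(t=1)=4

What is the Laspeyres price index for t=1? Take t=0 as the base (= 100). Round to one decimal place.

113.0

Laspeyres price index uses base-period quantities as weights.
ΣP(t=1)·Q(t=0) = 17.30×17 + 304.44×4 = 294.1 + 1217.76 = 1511.86
ΣP(t=0)·Q(t=0) = 13.43×17 + 277.53×4 = 228.31 + 1110.12 = 1338.43
Index = 1511.86 / 1338.43 × 100 = 112.9577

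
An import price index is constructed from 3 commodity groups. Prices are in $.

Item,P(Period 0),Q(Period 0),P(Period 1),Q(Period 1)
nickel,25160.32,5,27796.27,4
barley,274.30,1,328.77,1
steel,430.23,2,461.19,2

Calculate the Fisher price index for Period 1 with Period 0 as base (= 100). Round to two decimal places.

110.47

Laspeyres component (base-period weights):
ΣP(Period 1)Q(Period 0) = 27796.27×5 + 328.77×1 + 461.19×2 = 138981.35 + 328.77 + 922.38 = 140232.5
ΣP(Period 0)Q(Period 0) = 25160.32×5 + 274.30×1 + 430.23×2 = 125801.6 + 274.3 + 860.46 = 126936.36
L = 140232.5 / 126936.36 × 100 = 110.4747
Paasche component (current-period weights):
ΣP(Period 1)Q(Period 1) = 27796.27×4 + 328.77×1 + 461.19×2 = 111185.08 + 328.77 + 922.38 = 112436.23
ΣP(Period 0)Q(Period 1) = 25160.32×4 + 274.30×1 + 430.23×2 = 100641.28 + 274.3 + 860.46 = 101776.04
P = 112436.23 / 101776.04 × 100 = 110.4742
Fisher = √(L × P) = √(110.4747 × 110.4742) = 110.4744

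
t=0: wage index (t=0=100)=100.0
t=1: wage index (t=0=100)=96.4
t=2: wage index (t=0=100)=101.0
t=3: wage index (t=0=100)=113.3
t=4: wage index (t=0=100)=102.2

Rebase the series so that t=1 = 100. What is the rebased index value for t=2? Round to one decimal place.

104.8

Rebased(t=2) = 101.0 / 96.4 × 100 = 104.7718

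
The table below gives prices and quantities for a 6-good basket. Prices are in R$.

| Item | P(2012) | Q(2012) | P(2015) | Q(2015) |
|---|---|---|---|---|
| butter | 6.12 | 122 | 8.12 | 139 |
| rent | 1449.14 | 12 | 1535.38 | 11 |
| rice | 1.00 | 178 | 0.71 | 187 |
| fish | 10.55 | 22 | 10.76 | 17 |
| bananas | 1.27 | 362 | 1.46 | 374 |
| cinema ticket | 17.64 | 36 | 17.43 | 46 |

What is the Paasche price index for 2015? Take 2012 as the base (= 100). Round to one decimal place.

106.7

Paasche price index uses current-period quantities as weights.
ΣP(2015)·Q(2015) = 8.12×139 + 1535.38×11 + 0.71×187 + 10.76×17 + 1.46×374 + 17.43×46 = 1128.68 + 16889.18 + 132.77 + 182.92 + 546.04 + 801.78 = 19681.37
ΣP(2012)·Q(2015) = 6.12×139 + 1449.14×11 + 1.00×187 + 10.55×17 + 1.27×374 + 17.64×46 = 850.68 + 15940.54 + 187 + 179.35 + 474.98 + 811.44 = 18443.99
Index = 19681.37 / 18443.99 × 100 = 106.7089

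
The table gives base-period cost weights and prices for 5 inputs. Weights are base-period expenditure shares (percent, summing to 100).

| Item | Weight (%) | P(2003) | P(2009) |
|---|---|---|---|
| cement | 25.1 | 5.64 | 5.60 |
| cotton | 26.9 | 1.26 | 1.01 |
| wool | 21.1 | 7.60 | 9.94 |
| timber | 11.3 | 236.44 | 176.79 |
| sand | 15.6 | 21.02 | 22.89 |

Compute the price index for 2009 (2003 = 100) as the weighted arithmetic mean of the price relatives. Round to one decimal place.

cement: 25.1 × (5.60/5.64) = 25.1 × 0.992908 = 24.9220
cotton: 26.9 × (1.01/1.26) = 26.9 × 0.801587 = 21.5627
wool: 21.1 × (9.94/7.60) = 21.1 × 1.307895 = 27.5966
timber: 11.3 × (176.79/236.44) = 11.3 × 0.747716 = 8.4492
sand: 15.6 × (22.89/21.02) = 15.6 × 1.088963 = 16.9878
Index = Σ wᵢ·(p₁ᵢ/p₀ᵢ) = 24.9220 + 21.5627 + 27.5966 + 8.4492 + 16.9878 = 99.5183

99.5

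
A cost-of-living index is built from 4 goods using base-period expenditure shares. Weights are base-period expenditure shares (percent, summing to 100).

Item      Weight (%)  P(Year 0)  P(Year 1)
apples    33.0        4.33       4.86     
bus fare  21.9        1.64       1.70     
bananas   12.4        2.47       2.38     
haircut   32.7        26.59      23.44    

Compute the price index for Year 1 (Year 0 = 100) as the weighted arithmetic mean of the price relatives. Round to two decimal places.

100.51

apples: 33.0 × (4.86/4.33) = 33.0 × 1.122402 = 37.0393
bus fare: 21.9 × (1.70/1.64) = 21.9 × 1.036585 = 22.7012
bananas: 12.4 × (2.38/2.47) = 12.4 × 0.963563 = 11.9482
haircut: 32.7 × (23.44/26.59) = 32.7 × 0.881534 = 28.8262
Index = Σ wᵢ·(p₁ᵢ/p₀ᵢ) = 37.0393 + 22.7012 + 11.9482 + 28.8262 = 100.5148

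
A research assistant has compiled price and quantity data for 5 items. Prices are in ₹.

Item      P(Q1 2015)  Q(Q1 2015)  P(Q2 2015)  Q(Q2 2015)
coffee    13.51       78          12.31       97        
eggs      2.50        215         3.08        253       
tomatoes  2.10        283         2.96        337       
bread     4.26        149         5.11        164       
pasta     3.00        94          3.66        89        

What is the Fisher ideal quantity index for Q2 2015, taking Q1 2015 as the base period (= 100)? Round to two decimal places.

116.26

Laspeyres component (base-period weights):
ΣP(Q1 2015)Q(Q2 2015) = 13.51×97 + 2.50×253 + 2.10×337 + 4.26×164 + 3.00×89 = 1310.47 + 632.5 + 707.7 + 698.64 + 267 = 3616.31
ΣP(Q1 2015)Q(Q1 2015) = 13.51×78 + 2.50×215 + 2.10×283 + 4.26×149 + 3.00×94 = 1053.78 + 537.5 + 594.3 + 634.74 + 282 = 3102.32
L = 3616.31 / 3102.32 × 100 = 116.5679
Paasche component (current-period weights):
ΣP(Q2 2015)Q(Q2 2015) = 12.31×97 + 3.08×253 + 2.96×337 + 5.11×164 + 3.66×89 = 1194.07 + 779.24 + 997.52 + 838.04 + 325.74 = 4134.61
ΣP(Q2 2015)Q(Q1 2015) = 12.31×78 + 3.08×215 + 2.96×283 + 5.11×149 + 3.66×94 = 960.18 + 662.2 + 837.68 + 761.39 + 344.04 = 3565.49
P = 4134.61 / 3565.49 × 100 = 115.9619
Fisher = √(L × P) = √(116.5679 × 115.9619) = 116.2645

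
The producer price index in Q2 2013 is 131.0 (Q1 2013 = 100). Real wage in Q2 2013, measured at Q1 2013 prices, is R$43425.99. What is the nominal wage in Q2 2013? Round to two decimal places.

Nominal = Real × (Index/100) = 43425.99 × (131.0/100)
        = 43425.99 × 1.310 = 56888.0469

56888.05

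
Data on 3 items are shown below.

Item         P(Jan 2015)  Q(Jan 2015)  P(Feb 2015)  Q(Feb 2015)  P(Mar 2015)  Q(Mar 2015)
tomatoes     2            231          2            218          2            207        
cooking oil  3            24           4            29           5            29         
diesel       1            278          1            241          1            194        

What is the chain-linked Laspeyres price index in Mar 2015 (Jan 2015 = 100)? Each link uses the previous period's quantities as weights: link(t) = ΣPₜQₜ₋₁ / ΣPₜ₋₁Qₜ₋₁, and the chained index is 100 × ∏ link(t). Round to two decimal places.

106.72

Link Jan 2015→Feb 2015:
ΣP(Feb 2015)Q(Jan 2015) = 2×231 + 4×24 + 1×278 = 462 + 96 + 278 = 836
ΣP(Jan 2015)Q(Jan 2015) = 2×231 + 3×24 + 1×278 = 462 + 72 + 278 = 812
link = 836/812 = 1.029557
Link Feb 2015→Mar 2015:
ΣP(Mar 2015)Q(Feb 2015) = 2×218 + 5×29 + 1×241 = 436 + 145 + 241 = 822
ΣP(Feb 2015)Q(Feb 2015) = 2×218 + 4×29 + 1×241 = 436 + 116 + 241 = 793
link = 822/793 = 1.036570
Chained index = 100 × 1.029557 × 1.036570 = 106.7208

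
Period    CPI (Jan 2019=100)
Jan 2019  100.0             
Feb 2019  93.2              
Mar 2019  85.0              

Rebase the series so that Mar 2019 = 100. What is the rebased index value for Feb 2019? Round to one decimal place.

109.6

Rebased(Feb 2019) = 93.2 / 85.0 × 100 = 109.6471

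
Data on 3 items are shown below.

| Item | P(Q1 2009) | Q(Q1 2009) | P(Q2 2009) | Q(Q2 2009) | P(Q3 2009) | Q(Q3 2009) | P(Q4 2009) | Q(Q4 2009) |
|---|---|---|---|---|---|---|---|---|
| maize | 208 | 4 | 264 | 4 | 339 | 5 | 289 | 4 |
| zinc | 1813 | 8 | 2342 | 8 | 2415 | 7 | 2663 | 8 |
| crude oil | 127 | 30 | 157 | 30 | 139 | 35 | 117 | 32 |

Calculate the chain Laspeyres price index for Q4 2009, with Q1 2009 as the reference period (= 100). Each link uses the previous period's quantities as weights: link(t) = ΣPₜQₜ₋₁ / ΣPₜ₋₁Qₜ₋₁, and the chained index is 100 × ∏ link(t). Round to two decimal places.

Link Q1 2009→Q2 2009:
ΣP(Q2 2009)Q(Q1 2009) = 264×4 + 2342×8 + 157×30 = 1056 + 18736 + 4710 = 24502
ΣP(Q1 2009)Q(Q1 2009) = 208×4 + 1813×8 + 127×30 = 832 + 14504 + 3810 = 19146
link = 24502/19146 = 1.279745
Link Q2 2009→Q3 2009:
ΣP(Q3 2009)Q(Q2 2009) = 339×4 + 2415×8 + 139×30 = 1356 + 19320 + 4170 = 24846
ΣP(Q2 2009)Q(Q2 2009) = 264×4 + 2342×8 + 157×30 = 1056 + 18736 + 4710 = 24502
link = 24846/24502 = 1.014040
Link Q3 2009→Q4 2009:
ΣP(Q4 2009)Q(Q3 2009) = 289×5 + 2663×7 + 117×35 = 1445 + 18641 + 4095 = 24181
ΣP(Q3 2009)Q(Q3 2009) = 339×5 + 2415×7 + 139×35 = 1695 + 16905 + 4865 = 23465
link = 24181/23465 = 1.030514
Chained index = 100 × 1.279745 × 1.014040 × 1.030514 = 133.7310

133.73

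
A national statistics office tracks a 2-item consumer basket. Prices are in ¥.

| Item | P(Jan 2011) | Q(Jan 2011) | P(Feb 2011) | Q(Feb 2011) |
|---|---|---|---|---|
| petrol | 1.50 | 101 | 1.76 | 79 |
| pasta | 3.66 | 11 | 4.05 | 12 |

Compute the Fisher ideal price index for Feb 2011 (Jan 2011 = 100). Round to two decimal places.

115.73

Laspeyres component (base-period weights):
ΣP(Feb 2011)Q(Jan 2011) = 1.76×101 + 4.05×11 = 177.76 + 44.55 = 222.31
ΣP(Jan 2011)Q(Jan 2011) = 1.50×101 + 3.66×11 = 151.5 + 40.26 = 191.76
L = 222.31 / 191.76 × 100 = 115.9314
Paasche component (current-period weights):
ΣP(Feb 2011)Q(Feb 2011) = 1.76×79 + 4.05×12 = 139.04 + 48.6 = 187.64
ΣP(Jan 2011)Q(Feb 2011) = 1.50×79 + 3.66×12 = 118.5 + 43.92 = 162.42
P = 187.64 / 162.42 × 100 = 115.5276
Fisher = √(L × P) = √(115.9314 × 115.5276) = 115.7293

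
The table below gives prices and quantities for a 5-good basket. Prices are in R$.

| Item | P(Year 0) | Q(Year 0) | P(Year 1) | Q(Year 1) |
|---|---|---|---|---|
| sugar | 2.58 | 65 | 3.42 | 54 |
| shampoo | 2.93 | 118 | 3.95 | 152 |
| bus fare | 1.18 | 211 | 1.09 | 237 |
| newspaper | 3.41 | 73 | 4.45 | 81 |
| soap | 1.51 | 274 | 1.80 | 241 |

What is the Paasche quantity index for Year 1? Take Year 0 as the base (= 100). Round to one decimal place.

Paasche quantity index uses current-period prices as weights.
ΣP(Year 1)·Q(Year 1) = 3.42×54 + 3.95×152 + 1.09×237 + 4.45×81 + 1.80×241 = 184.68 + 600.4 + 258.33 + 360.45 + 433.8 = 1837.66
ΣP(Year 1)·Q(Year 0) = 3.42×65 + 3.95×118 + 1.09×211 + 4.45×73 + 1.80×274 = 222.3 + 466.1 + 229.99 + 324.85 + 493.2 = 1736.44
Index = 1837.66 / 1736.44 × 100 = 105.8292

105.8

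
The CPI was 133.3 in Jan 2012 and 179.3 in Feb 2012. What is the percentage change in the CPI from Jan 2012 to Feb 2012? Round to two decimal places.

34.51%

Change = (179.3 − 133.3) / 133.3 × 100
       = 46.0 / 133.3 × 100 = 34.5086%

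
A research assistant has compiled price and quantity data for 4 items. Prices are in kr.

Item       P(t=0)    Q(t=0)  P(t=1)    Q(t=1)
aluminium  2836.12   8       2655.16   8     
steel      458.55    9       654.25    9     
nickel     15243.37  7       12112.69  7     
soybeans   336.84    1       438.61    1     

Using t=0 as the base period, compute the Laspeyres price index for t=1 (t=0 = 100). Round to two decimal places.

Laspeyres price index uses base-period quantities as weights.
ΣP(t=1)·Q(t=0) = 2655.16×8 + 654.25×9 + 12112.69×7 + 438.61×1 = 21241.28 + 5888.25 + 84788.83 + 438.61 = 112356.97
ΣP(t=0)·Q(t=0) = 2836.12×8 + 458.55×9 + 15243.37×7 + 336.84×1 = 22688.96 + 4126.95 + 106703.59 + 336.84 = 133856.34
Index = 112356.97 / 133856.34 × 100 = 83.9385

83.94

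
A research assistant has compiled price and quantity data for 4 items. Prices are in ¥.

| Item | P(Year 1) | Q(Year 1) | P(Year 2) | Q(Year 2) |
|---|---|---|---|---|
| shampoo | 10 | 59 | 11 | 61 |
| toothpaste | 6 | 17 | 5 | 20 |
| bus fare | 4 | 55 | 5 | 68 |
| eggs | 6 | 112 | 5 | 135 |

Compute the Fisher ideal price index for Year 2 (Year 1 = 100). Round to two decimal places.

Laspeyres component (base-period weights):
ΣP(Year 2)Q(Year 1) = 11×59 + 5×17 + 5×55 + 5×112 = 649 + 85 + 275 + 560 = 1569
ΣP(Year 1)Q(Year 1) = 10×59 + 6×17 + 4×55 + 6×112 = 590 + 102 + 220 + 672 = 1584
L = 1569 / 1584 × 100 = 99.0530
Paasche component (current-period weights):
ΣP(Year 2)Q(Year 2) = 11×61 + 5×20 + 5×68 + 5×135 = 671 + 100 + 340 + 675 = 1786
ΣP(Year 1)Q(Year 2) = 10×61 + 6×20 + 4×68 + 6×135 = 610 + 120 + 272 + 810 = 1812
P = 1786 / 1812 × 100 = 98.5651
Fisher = √(L × P) = √(99.0530 × 98.5651) = 98.8088

98.81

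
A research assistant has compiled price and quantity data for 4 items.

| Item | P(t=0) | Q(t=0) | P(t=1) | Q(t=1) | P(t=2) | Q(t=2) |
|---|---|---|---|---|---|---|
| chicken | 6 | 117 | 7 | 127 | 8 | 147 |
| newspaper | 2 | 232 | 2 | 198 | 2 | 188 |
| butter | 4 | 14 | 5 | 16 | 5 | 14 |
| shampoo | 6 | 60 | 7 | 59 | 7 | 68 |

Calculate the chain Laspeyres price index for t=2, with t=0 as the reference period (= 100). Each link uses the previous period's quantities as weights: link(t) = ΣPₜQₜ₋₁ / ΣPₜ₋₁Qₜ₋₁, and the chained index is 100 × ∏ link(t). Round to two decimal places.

Link t=0→t=1:
ΣP(t=1)Q(t=0) = 7×117 + 2×232 + 5×14 + 7×60 = 819 + 464 + 70 + 420 = 1773
ΣP(t=0)Q(t=0) = 6×117 + 2×232 + 4×14 + 6×60 = 702 + 464 + 56 + 360 = 1582
link = 1773/1582 = 1.120733
Link t=1→t=2:
ΣP(t=2)Q(t=1) = 8×127 + 2×198 + 5×16 + 7×59 = 1016 + 396 + 80 + 413 = 1905
ΣP(t=1)Q(t=1) = 7×127 + 2×198 + 5×16 + 7×59 = 889 + 396 + 80 + 413 = 1778
link = 1905/1778 = 1.071429
Chained index = 100 × 1.120733 × 1.071429 = 120.0786

120.08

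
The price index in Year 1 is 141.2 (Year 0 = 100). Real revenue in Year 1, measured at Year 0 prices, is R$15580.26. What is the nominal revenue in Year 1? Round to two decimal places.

Nominal = Real × (Index/100) = 15580.26 × (141.2/100)
        = 15580.26 × 1.412 = 21999.3271

21999.33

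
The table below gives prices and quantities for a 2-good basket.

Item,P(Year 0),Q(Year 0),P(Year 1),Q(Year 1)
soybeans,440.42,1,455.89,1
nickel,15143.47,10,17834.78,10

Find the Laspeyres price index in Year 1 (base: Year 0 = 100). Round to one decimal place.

117.7

Laspeyres price index uses base-period quantities as weights.
ΣP(Year 1)·Q(Year 0) = 455.89×1 + 17834.78×10 = 455.89 + 178347.8 = 178803.69
ΣP(Year 0)·Q(Year 0) = 440.42×1 + 15143.47×10 = 440.42 + 151434.7 = 151875.12
Index = 178803.69 / 151875.12 × 100 = 117.7307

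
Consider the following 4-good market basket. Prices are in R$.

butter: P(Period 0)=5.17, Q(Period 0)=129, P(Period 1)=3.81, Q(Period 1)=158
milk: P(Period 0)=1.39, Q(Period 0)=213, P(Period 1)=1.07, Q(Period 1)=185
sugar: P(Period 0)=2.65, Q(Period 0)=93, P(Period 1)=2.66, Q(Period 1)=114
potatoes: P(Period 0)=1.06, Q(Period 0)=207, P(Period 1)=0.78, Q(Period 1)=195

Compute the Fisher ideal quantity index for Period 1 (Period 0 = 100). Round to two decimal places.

Laspeyres component (base-period weights):
ΣP(Period 0)Q(Period 1) = 5.17×158 + 1.39×185 + 2.65×114 + 1.06×195 = 816.86 + 257.15 + 302.1 + 206.7 = 1582.81
ΣP(Period 0)Q(Period 0) = 5.17×129 + 1.39×213 + 2.65×93 + 1.06×207 = 666.93 + 296.07 + 246.45 + 219.42 = 1428.87
L = 1582.81 / 1428.87 × 100 = 110.7735
Paasche component (current-period weights):
ΣP(Period 1)Q(Period 1) = 3.81×158 + 1.07×185 + 2.66×114 + 0.78×195 = 601.98 + 197.95 + 303.24 + 152.1 = 1255.27
ΣP(Period 1)Q(Period 0) = 3.81×129 + 1.07×213 + 2.66×93 + 0.78×207 = 491.49 + 227.91 + 247.38 + 161.46 = 1128.24
P = 1255.27 / 1128.24 × 100 = 111.2591
Fisher = √(L × P) = √(110.7735 × 111.2591) = 111.0161

111.02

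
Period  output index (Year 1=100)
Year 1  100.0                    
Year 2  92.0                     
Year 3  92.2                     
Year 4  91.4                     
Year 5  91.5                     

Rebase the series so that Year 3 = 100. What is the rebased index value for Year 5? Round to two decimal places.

99.24

Rebased(Year 5) = 91.5 / 92.2 × 100 = 99.2408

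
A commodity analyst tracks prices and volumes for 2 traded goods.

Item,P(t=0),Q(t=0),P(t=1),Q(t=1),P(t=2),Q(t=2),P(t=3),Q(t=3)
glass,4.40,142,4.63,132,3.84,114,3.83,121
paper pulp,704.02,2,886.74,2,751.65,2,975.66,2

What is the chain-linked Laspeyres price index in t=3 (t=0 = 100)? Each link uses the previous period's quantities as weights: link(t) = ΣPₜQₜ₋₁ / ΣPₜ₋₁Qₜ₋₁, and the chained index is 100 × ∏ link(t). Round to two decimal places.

Link t=0→t=1:
ΣP(t=1)Q(t=0) = 4.63×142 + 886.74×2 = 657.46 + 1773.48 = 2430.94
ΣP(t=0)Q(t=0) = 4.40×142 + 704.02×2 = 624.8 + 1408.04 = 2032.84
link = 2430.94/2032.84 = 1.195834
Link t=1→t=2:
ΣP(t=2)Q(t=1) = 3.84×132 + 751.65×2 = 506.88 + 1503.3 = 2010.18
ΣP(t=1)Q(t=1) = 4.63×132 + 886.74×2 = 611.16 + 1773.48 = 2384.64
link = 2010.18/2384.64 = 0.842970
Link t=2→t=3:
ΣP(t=3)Q(t=2) = 3.83×114 + 975.66×2 = 436.62 + 1951.32 = 2387.94
ΣP(t=2)Q(t=2) = 3.84×114 + 751.65×2 = 437.76 + 1503.3 = 1941.06
link = 2387.94/1941.06 = 1.230225
Chained index = 100 × 1.195834 × 0.842970 × 1.230225 = 124.0131

124.01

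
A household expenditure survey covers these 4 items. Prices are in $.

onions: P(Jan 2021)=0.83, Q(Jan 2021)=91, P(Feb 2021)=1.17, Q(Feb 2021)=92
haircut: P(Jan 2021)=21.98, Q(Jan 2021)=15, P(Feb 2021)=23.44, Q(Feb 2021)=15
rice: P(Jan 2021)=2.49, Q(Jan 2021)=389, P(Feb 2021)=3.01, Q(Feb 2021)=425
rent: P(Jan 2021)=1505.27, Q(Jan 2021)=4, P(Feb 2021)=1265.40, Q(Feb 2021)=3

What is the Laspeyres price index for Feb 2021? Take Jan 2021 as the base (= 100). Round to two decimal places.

Laspeyres price index uses base-period quantities as weights.
ΣP(Feb 2021)·Q(Jan 2021) = 1.17×91 + 23.44×15 + 3.01×389 + 1265.40×4 = 106.47 + 351.6 + 1170.89 + 5061.6 = 6690.56
ΣP(Jan 2021)·Q(Jan 2021) = 0.83×91 + 21.98×15 + 2.49×389 + 1505.27×4 = 75.53 + 329.7 + 968.61 + 6021.08 = 7394.92
Index = 6690.56 / 7394.92 × 100 = 90.4751

90.48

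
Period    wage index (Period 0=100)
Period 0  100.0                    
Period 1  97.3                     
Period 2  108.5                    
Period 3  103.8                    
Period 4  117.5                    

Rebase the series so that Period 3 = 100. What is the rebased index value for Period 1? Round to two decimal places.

93.74

Rebased(Period 1) = 97.3 / 103.8 × 100 = 93.7380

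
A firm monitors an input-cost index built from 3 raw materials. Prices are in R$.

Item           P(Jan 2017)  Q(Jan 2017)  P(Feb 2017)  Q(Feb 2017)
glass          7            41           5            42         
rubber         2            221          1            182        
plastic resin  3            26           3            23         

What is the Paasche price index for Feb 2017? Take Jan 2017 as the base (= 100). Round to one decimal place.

63.4

Paasche price index uses current-period quantities as weights.
ΣP(Feb 2017)·Q(Feb 2017) = 5×42 + 1×182 + 3×23 = 210 + 182 + 69 = 461
ΣP(Jan 2017)·Q(Feb 2017) = 7×42 + 2×182 + 3×23 = 294 + 364 + 69 = 727
Index = 461 / 727 × 100 = 63.4113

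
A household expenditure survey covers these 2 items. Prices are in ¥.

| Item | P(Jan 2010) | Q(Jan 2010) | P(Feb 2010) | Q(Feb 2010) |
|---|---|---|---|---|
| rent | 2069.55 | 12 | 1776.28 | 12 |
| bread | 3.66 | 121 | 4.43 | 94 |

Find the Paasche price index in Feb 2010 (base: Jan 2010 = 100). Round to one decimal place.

86.3

Paasche price index uses current-period quantities as weights.
ΣP(Feb 2010)·Q(Feb 2010) = 1776.28×12 + 4.43×94 = 21315.36 + 416.42 = 21731.78
ΣP(Jan 2010)·Q(Feb 2010) = 2069.55×12 + 3.66×94 = 24834.6 + 344.04 = 25178.64
Index = 21731.78 / 25178.64 × 100 = 86.3104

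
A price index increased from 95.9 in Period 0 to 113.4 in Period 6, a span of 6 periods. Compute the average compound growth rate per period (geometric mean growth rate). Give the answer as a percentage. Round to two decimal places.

Growth factor = (113.4/95.9)^(1/6) = (1.182482)^(1/6) = 1.028330
Growth rate = 1.028330 − 1 = 0.028330 = 2.8330%

2.83%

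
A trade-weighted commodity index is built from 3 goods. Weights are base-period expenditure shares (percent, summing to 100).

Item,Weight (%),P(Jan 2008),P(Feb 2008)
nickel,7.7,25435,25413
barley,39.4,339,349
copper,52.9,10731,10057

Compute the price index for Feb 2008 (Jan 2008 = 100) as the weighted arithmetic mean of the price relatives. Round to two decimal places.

nickel: 7.7 × (25413/25435) = 7.7 × 0.999135 = 7.6933
barley: 39.4 × (349/339) = 39.4 × 1.029499 = 40.5622
copper: 52.9 × (10057/10731) = 52.9 × 0.937191 = 49.5774
Index = Σ wᵢ·(p₁ᵢ/p₀ᵢ) = 7.6933 + 40.5622 + 49.5774 = 97.8330

97.83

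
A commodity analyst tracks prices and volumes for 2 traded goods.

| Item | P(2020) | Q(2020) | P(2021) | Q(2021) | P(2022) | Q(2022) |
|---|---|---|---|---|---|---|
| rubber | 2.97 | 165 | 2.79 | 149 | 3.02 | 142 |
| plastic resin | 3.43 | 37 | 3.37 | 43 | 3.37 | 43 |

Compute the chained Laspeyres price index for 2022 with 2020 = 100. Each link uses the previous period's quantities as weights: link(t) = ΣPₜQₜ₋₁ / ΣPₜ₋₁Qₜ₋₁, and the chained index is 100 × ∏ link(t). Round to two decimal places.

100.62

Link 2020→2021:
ΣP(2021)Q(2020) = 2.79×165 + 3.37×37 = 460.35 + 124.69 = 585.04
ΣP(2020)Q(2020) = 2.97×165 + 3.43×37 = 490.05 + 126.91 = 616.96
link = 585.04/616.96 = 0.948262
Link 2021→2022:
ΣP(2022)Q(2021) = 3.02×149 + 3.37×43 = 449.98 + 144.91 = 594.89
ΣP(2021)Q(2021) = 2.79×149 + 3.37×43 = 415.71 + 144.91 = 560.62
link = 594.89/560.62 = 1.061129
Chained index = 100 × 0.948262 × 1.061129 = 100.6229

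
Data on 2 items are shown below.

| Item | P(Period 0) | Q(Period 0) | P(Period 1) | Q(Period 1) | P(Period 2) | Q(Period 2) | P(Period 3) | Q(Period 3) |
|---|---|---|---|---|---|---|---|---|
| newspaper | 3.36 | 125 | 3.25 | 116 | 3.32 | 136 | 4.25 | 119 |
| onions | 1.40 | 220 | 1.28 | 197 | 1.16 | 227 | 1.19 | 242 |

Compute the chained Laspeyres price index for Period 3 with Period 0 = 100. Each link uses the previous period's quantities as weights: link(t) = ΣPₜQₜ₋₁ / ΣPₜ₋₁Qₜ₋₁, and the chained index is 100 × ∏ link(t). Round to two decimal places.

Link Period 0→Period 1:
ΣP(Period 1)Q(Period 0) = 3.25×125 + 1.28×220 = 406.25 + 281.6 = 687.85
ΣP(Period 0)Q(Period 0) = 3.36×125 + 1.40×220 = 420 + 308 = 728
link = 687.85/728 = 0.944849
Link Period 1→Period 2:
ΣP(Period 2)Q(Period 1) = 3.32×116 + 1.16×197 = 385.12 + 228.52 = 613.64
ΣP(Period 1)Q(Period 1) = 3.25×116 + 1.28×197 = 377 + 252.16 = 629.16
link = 613.64/629.16 = 0.975332
Link Period 2→Period 3:
ΣP(Period 3)Q(Period 2) = 4.25×136 + 1.19×227 = 578 + 270.13 = 848.13
ΣP(Period 2)Q(Period 2) = 3.32×136 + 1.16×227 = 451.52 + 263.32 = 714.84
link = 848.13/714.84 = 1.186461
Chained index = 100 × 0.944849 × 0.975332 × 1.186461 = 109.3373

109.34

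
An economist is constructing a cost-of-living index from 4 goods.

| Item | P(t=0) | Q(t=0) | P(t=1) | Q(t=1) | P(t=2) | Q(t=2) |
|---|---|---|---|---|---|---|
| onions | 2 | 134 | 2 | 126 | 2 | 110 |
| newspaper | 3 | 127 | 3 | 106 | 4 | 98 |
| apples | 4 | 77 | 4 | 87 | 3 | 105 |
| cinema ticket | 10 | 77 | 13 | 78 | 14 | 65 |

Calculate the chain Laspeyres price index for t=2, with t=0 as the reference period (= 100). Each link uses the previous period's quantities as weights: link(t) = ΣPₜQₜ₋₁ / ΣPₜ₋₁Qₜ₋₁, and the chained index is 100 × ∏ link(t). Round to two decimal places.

119.07

Link t=0→t=1:
ΣP(t=1)Q(t=0) = 2×134 + 3×127 + 4×77 + 13×77 = 268 + 381 + 308 + 1001 = 1958
ΣP(t=0)Q(t=0) = 2×134 + 3×127 + 4×77 + 10×77 = 268 + 381 + 308 + 770 = 1727
link = 1958/1727 = 1.133758
Link t=1→t=2:
ΣP(t=2)Q(t=1) = 2×126 + 4×106 + 3×87 + 14×78 = 252 + 424 + 261 + 1092 = 2029
ΣP(t=1)Q(t=1) = 2×126 + 3×106 + 4×87 + 13×78 = 252 + 318 + 348 + 1014 = 1932
link = 2029/1932 = 1.050207
Chained index = 100 × 1.133758 × 1.050207 = 119.0681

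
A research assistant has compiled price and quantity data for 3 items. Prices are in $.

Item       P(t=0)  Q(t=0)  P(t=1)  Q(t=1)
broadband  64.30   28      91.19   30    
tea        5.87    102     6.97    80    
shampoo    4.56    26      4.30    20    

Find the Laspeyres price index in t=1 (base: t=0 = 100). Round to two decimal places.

Laspeyres price index uses base-period quantities as weights.
ΣP(t=1)·Q(t=0) = 91.19×28 + 6.97×102 + 4.30×26 = 2553.32 + 710.94 + 111.8 = 3376.06
ΣP(t=0)·Q(t=0) = 64.30×28 + 5.87×102 + 4.56×26 = 1800.4 + 598.74 + 118.56 = 2517.7
Index = 3376.06 / 2517.7 × 100 = 134.0930

134.09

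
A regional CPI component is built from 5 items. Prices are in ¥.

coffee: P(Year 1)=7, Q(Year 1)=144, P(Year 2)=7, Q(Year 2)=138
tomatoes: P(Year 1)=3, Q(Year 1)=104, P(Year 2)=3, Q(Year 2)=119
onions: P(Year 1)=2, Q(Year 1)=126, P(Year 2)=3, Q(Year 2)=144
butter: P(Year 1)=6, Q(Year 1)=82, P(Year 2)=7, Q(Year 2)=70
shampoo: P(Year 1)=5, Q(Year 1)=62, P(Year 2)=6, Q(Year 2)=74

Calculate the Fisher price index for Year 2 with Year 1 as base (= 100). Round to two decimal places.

111.68

Laspeyres component (base-period weights):
ΣP(Year 2)Q(Year 1) = 7×144 + 3×104 + 3×126 + 7×82 + 6×62 = 1008 + 312 + 378 + 574 + 372 = 2644
ΣP(Year 1)Q(Year 1) = 7×144 + 3×104 + 2×126 + 6×82 + 5×62 = 1008 + 312 + 252 + 492 + 310 = 2374
L = 2644 / 2374 × 100 = 111.3732
Paasche component (current-period weights):
ΣP(Year 2)Q(Year 2) = 7×138 + 3×119 + 3×144 + 7×70 + 6×74 = 966 + 357 + 432 + 490 + 444 = 2689
ΣP(Year 1)Q(Year 2) = 7×138 + 3×119 + 2×144 + 6×70 + 5×74 = 966 + 357 + 288 + 420 + 370 = 2401
P = 2689 / 2401 × 100 = 111.9950
Fisher = √(L × P) = √(111.3732 × 111.9950) = 111.6837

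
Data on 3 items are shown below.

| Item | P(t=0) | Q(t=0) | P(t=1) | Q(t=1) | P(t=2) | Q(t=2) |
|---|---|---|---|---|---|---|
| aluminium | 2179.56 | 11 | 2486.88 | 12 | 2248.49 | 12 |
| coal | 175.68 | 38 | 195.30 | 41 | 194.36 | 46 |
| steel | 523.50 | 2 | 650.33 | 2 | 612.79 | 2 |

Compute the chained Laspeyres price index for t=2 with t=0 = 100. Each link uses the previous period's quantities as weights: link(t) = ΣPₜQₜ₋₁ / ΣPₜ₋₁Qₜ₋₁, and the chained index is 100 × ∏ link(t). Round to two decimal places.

Link t=0→t=1:
ΣP(t=1)Q(t=0) = 2486.88×11 + 195.30×38 + 650.33×2 = 27355.68 + 7421.4 + 1300.66 = 36077.74
ΣP(t=0)Q(t=0) = 2179.56×11 + 175.68×38 + 523.50×2 = 23975.16 + 6675.84 + 1047 = 31698
link = 36077.74/31698 = 1.138171
Link t=1→t=2:
ΣP(t=2)Q(t=1) = 2248.49×12 + 194.36×41 + 612.79×2 = 26981.88 + 7968.76 + 1225.58 = 36176.22
ΣP(t=1)Q(t=1) = 2486.88×12 + 195.30×41 + 650.33×2 = 29842.56 + 8007.3 + 1300.66 = 39150.52
link = 36176.22/39150.52 = 0.924029
Chained index = 100 × 1.138171 × 0.924029 = 105.1703

105.17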